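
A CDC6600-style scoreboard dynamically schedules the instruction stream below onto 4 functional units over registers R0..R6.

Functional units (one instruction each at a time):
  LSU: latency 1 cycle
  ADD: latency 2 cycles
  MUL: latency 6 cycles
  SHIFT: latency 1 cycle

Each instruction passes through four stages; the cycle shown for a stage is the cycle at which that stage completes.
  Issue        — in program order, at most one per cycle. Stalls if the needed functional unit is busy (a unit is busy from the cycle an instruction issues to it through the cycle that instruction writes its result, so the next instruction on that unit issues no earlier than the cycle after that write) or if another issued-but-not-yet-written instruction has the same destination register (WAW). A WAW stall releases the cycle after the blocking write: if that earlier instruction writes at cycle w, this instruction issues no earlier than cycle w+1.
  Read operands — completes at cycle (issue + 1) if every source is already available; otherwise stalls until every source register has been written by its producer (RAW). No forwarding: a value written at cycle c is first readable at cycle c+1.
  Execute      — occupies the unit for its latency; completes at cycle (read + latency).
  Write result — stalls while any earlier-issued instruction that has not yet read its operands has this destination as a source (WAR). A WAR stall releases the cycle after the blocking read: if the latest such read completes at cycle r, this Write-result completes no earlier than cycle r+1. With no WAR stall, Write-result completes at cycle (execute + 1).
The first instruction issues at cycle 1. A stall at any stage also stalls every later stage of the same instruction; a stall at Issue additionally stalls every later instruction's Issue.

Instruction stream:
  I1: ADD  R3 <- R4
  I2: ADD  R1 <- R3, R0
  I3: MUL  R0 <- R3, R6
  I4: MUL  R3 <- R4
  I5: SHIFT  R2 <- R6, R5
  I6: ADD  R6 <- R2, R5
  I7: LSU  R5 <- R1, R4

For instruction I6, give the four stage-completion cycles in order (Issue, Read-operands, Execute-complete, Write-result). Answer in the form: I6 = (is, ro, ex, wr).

I6 = (18, 21, 23, 24)

I1  is:1  ro:2  ex:4  wr:5
I2  is:6  ro:7  ex:9  wr:10  — struct: ADD busy until I1 writes@5
I3  is:7  ro:8  ex:14  wr:15
I4  is:16  ro:17  ex:23  wr:24  — struct: MUL busy until I3 writes@15
I5  is:17  ro:18  ex:19  wr:20
I6  is:18  ro:21  ex:23  wr:24  — RAW R2: wait I5 write@20
I7  is:19  ro:20  ex:21  wr:22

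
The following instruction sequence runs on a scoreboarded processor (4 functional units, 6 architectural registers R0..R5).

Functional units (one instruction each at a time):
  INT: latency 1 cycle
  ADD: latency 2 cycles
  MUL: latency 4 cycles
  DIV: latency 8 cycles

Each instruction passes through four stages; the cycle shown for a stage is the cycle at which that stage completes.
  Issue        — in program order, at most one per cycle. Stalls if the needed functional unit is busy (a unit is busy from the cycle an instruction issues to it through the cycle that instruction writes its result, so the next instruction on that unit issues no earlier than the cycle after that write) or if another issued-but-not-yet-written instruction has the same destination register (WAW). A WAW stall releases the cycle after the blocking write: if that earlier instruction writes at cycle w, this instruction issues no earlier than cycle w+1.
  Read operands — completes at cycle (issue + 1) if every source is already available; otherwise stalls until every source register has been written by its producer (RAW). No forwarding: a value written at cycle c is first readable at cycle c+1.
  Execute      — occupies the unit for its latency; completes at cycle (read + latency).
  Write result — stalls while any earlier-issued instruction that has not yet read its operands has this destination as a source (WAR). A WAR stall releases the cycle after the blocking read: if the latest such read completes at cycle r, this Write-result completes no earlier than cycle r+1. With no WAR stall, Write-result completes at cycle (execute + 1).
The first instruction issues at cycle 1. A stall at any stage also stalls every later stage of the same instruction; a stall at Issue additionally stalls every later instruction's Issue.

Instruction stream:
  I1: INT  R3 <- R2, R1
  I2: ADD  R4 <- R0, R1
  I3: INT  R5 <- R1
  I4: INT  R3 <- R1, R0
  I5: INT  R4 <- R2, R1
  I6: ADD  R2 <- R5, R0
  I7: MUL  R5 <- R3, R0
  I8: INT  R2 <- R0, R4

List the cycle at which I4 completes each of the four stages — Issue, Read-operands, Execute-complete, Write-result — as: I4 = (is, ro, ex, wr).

cycle 1: I1 dispatched to INT
cycle 2: I1 operands ready | I2 dispatched to ADD
cycle 3: I1 complete | I2 operands ready
cycle 4: R3←I1
cycle 5: I2 complete | I3 dispatched to INT
cycle 6: R4←I2 | I3 operands ready
cycle 7: I3 complete
cycle 8: R5←I3
cycle 9: I4 dispatched to INT
cycle 10: I4 operands ready
cycle 11: I4 complete
cycle 12: R3←I4
cycle 13: I5 dispatched to INT
cycle 14: I5 operands ready | I6 dispatched to ADD
cycle 15: I5 complete | I6 operands ready | I7 dispatched to MUL
cycle 16: R4←I5 | I7 operands ready
cycle 17: I6 complete
cycle 18: R2←I6
cycle 19: I8 dispatched to INT
cycle 20: I7 complete | I8 operands ready
cycle 21: R5←I7 | I8 complete
cycle 22: R2←I8

I4 = (9, 10, 11, 12)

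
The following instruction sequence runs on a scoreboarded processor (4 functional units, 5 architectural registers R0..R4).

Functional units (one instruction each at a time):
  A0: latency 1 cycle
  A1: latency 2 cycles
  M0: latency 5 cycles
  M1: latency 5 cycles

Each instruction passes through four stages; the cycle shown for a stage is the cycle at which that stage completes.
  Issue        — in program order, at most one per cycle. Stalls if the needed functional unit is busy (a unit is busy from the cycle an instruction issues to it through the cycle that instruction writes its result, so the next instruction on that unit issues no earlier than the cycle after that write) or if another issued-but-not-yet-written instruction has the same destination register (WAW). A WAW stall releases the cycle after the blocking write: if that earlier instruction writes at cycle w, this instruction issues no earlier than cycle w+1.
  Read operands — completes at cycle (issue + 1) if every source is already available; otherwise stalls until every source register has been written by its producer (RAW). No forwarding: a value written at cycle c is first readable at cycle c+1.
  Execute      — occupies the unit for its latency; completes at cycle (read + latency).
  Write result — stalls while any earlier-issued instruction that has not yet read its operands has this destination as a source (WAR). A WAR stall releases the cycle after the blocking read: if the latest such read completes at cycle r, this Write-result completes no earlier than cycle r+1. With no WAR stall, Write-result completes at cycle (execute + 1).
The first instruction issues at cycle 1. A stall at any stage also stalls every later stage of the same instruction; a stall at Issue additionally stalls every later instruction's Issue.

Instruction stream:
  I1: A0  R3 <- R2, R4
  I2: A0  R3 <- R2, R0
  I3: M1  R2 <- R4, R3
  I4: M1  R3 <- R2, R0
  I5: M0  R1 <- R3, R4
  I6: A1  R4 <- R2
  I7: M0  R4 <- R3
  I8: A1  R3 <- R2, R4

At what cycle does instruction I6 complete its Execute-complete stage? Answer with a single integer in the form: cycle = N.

cycle = 21

cycle 1: I1 dispatched to A0
cycle 2: I1 operands ready
cycle 3: I1 complete
cycle 4: R3←I1
cycle 5: I2 dispatched to A0
cycle 6: I2 operands ready · I3 dispatched to M1
cycle 7: I2 complete
cycle 8: R3←I2
cycle 9: I3 operands ready
cycle 14: I3 complete
cycle 15: R2←I3
cycle 16: I4 dispatched to M1
cycle 17: I4 operands ready · I5 dispatched to M0
cycle 18: I6 dispatched to A1
cycle 19: I6 operands ready
cycle 21: I6 complete
cycle 22: I4 complete
cycle 23: R3←I4
cycle 24: I5 operands ready
cycle 25: R4←I6
cycle 29: I5 complete
cycle 30: R1←I5
cycle 31: I7 dispatched to M0
cycle 32: I7 operands ready · I8 dispatched to A1
cycle 37: I7 complete
cycle 38: R4←I7
cycle 39: I8 operands ready
cycle 41: I8 complete
cycle 42: R3←I8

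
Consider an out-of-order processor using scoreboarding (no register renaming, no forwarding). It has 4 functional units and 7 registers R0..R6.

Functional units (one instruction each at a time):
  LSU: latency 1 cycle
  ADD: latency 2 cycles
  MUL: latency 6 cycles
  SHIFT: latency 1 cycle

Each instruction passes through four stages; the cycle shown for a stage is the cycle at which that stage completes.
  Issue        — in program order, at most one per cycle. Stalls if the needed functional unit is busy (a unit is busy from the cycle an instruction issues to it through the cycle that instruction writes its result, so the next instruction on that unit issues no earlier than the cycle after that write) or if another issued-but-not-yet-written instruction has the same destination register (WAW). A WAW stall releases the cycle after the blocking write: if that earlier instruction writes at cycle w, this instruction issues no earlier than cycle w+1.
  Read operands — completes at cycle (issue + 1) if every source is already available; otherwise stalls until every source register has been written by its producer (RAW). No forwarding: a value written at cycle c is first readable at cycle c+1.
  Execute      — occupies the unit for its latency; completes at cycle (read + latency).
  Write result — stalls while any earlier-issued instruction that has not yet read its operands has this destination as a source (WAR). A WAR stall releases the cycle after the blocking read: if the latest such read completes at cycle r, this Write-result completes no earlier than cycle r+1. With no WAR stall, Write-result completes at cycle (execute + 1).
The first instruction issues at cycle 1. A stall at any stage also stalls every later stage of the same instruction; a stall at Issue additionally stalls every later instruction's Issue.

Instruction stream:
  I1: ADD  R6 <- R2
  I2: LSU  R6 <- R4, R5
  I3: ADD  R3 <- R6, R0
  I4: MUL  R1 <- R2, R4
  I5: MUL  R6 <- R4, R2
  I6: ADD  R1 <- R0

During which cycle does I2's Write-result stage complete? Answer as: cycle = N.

cycle = 9

I1 -> (1, 2, 4, 5)
I2 -> (6, 7, 8, 9)  // WAW R6: wait I1 write@5
I3 -> (7, 10, 12, 13)  // RAW R6: wait I2 write@9
I4 -> (8, 9, 15, 16)
I5 -> (17, 18, 24, 25)  // struct: MUL busy until I4 writes@16
I6 -> (18, 19, 21, 22)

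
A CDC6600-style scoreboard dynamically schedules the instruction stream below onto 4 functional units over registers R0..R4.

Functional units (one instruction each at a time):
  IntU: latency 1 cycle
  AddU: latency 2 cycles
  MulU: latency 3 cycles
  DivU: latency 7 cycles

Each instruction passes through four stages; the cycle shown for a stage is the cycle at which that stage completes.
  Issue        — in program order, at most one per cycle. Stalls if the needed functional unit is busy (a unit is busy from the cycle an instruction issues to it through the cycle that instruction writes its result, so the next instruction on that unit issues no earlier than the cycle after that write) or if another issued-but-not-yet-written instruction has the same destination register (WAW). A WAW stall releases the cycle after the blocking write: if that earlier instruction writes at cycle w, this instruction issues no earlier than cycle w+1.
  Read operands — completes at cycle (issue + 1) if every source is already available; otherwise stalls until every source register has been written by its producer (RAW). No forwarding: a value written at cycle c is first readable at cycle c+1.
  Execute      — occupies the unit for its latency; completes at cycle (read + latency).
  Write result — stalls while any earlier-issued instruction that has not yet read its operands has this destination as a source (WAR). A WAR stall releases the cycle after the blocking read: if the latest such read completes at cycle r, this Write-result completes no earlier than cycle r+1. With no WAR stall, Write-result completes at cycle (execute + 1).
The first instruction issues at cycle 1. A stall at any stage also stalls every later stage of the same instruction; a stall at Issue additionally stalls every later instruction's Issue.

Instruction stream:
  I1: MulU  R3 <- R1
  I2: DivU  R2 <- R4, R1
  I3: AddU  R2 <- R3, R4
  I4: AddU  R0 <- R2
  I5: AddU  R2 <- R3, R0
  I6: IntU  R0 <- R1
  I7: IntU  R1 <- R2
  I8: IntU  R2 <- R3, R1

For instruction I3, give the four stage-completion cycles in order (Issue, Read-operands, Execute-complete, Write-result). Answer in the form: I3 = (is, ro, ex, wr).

I3 = (12, 13, 15, 16)

1) issue 1, read 2, done 5, write 6
2) issue 2, read 3, done 10, write 11
3) issue 12, read 13, done 15, write 16  <WAW R2: wait I2 write@11>
4) issue 17, read 18, done 20, write 21  <struct: AddU busy until I3 writes@16>
5) issue 22, read 23, done 25, write 26  <struct: AddU busy until I4 writes@21>
6) issue 23, read 24, done 25, write 26
7) issue 27, read 28, done 29, write 30  <struct: IntU busy until I6 writes@26>
8) issue 31, read 32, done 33, write 34  <struct: IntU busy until I7 writes@30>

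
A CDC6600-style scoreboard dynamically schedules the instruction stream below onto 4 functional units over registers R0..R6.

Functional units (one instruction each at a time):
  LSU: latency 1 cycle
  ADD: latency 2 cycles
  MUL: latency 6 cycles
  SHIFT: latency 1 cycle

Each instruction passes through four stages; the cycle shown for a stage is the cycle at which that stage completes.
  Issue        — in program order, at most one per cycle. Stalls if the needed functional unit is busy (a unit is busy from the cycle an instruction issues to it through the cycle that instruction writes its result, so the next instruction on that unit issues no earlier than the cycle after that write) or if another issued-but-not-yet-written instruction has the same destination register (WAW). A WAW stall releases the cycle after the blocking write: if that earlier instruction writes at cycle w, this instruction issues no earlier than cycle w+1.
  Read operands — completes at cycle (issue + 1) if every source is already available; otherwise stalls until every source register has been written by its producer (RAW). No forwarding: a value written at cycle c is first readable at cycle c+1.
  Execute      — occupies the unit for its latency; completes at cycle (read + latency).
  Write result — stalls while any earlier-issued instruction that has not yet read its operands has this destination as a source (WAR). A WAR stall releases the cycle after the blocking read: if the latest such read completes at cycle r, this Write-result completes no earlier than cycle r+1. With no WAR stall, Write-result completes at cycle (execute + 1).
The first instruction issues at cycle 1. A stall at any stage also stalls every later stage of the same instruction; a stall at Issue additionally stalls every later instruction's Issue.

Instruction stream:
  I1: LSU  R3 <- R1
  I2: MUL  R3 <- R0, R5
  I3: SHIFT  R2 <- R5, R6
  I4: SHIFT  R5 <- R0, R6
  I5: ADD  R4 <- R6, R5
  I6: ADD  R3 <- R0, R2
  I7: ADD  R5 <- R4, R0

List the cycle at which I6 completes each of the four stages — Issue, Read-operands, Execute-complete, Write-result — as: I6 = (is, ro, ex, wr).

I6 = (18, 19, 21, 22)

c1: I1 dispatched to LSU
c2: I1 operands ready
c3: I1 complete
c4: R3←I1
c5: I2 dispatched to MUL
c6: I2 operands ready; I3 dispatched to SHIFT
c7: I3 operands ready
c8: I3 complete
c9: R2←I3
c10: I4 dispatched to SHIFT
c11: I4 operands ready; I5 dispatched to ADD
c12: I2 complete; I4 complete
c13: R3←I2; R5←I4
c14: I5 operands ready
c16: I5 complete
c17: R4←I5
c18: I6 dispatched to ADD
c19: I6 operands ready
c21: I6 complete
c22: R3←I6
c23: I7 dispatched to ADD
c24: I7 operands ready
c26: I7 complete
c27: R5←I7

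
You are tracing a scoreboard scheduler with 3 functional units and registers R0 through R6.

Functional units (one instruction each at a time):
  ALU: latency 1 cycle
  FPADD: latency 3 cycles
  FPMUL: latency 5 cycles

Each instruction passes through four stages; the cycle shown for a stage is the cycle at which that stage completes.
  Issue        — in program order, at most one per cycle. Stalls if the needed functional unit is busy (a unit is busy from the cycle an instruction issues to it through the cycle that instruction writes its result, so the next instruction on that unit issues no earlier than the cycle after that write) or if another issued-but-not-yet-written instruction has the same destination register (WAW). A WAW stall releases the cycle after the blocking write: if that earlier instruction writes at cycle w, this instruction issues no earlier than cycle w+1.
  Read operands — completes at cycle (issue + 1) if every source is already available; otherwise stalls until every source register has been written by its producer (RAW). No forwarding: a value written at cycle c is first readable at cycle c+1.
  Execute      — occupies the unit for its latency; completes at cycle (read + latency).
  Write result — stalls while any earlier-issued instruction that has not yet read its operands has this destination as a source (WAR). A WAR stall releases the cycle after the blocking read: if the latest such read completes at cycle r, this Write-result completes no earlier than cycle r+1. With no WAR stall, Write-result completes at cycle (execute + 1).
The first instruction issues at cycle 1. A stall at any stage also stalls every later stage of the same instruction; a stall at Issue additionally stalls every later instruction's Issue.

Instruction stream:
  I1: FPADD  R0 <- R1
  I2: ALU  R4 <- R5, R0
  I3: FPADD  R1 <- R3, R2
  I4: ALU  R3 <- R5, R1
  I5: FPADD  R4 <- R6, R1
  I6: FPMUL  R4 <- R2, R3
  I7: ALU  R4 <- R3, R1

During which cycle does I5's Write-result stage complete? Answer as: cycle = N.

I1  is:1  ro:2  ex:5  wr:6
I2  is:2  ro:7  ex:8  wr:9  — RAW R0: wait I1 write@6
I3  is:7  ro:8  ex:11  wr:12  — struct: FPADD busy until I1 writes@6
I4  is:10  ro:13  ex:14  wr:15  — struct: ALU busy until I2 writes@9, RAW R1: wait I3 write@12
I5  is:13  ro:14  ex:17  wr:18  — struct: FPADD busy until I3 writes@12
I6  is:19  ro:20  ex:25  wr:26  — WAW R4: wait I5 write@18
I7  is:27  ro:28  ex:29  wr:30  — WAW R4: wait I6 write@26

cycle = 18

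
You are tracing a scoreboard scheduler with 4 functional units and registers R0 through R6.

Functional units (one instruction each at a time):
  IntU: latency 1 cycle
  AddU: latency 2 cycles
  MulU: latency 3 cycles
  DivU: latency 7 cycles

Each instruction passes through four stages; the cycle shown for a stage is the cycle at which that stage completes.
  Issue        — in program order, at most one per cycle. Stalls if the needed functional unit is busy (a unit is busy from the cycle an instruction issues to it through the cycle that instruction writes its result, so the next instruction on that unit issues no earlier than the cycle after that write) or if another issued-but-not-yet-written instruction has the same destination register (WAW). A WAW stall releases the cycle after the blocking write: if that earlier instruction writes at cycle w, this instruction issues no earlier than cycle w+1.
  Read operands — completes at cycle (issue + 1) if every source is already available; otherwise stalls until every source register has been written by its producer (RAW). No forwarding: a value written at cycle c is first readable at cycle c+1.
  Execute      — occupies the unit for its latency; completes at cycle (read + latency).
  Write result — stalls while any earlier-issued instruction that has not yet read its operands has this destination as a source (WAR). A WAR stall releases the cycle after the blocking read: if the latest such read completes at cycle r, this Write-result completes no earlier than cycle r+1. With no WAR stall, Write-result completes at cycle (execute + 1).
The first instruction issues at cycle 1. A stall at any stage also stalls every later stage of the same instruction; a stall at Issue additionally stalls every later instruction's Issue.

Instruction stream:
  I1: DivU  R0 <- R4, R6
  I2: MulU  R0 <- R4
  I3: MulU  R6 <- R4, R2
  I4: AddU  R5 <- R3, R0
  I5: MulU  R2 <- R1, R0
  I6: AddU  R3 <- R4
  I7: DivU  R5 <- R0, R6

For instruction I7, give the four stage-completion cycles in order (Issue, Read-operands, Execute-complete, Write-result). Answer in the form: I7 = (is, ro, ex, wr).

[I1] 1/2/9/10
[I2] 11/12/15/16  (WAW R0: wait I1 write@10)
[I3] 17/18/21/22  (struct: MulU busy until I2 writes@16)
[I4] 18/19/21/22
[I5] 23/24/27/28  (struct: MulU busy until I3 writes@22)
[I6] 24/25/27/28
[I7] 25/26/33/34

I7 = (25, 26, 33, 34)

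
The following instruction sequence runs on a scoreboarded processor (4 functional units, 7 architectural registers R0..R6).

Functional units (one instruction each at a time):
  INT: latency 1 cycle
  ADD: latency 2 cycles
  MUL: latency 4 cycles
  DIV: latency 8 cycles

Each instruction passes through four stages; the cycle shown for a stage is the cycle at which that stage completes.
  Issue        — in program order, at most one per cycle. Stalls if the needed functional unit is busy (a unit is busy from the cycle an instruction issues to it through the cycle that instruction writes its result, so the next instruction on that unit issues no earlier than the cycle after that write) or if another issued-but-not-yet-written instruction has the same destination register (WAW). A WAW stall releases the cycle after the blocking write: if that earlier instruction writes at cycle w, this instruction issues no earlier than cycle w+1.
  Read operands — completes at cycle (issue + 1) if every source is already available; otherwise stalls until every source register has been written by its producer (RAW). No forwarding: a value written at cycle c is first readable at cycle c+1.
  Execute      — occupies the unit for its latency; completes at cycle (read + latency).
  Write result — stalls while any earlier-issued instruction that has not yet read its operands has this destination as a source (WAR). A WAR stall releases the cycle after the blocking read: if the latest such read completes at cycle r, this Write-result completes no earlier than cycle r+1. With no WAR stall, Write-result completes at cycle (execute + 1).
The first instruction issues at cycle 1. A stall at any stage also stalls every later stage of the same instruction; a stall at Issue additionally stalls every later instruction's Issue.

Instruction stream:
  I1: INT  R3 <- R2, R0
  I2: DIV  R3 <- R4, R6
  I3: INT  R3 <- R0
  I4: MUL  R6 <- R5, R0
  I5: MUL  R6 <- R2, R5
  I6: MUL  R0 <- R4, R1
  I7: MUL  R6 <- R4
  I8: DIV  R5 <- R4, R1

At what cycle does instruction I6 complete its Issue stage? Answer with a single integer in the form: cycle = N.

cycle = 31

1) issue 1, read 2, done 3, write 4
2) issue 5, read 6, done 14, write 15  <WAW R3: wait I1 write@4>
3) issue 16, read 17, done 18, write 19  <WAW R3: wait I2 write@15>
4) issue 17, read 18, done 22, write 23
5) issue 24, read 25, done 29, write 30  <struct: MUL busy until I4 writes@23>
6) issue 31, read 32, done 36, write 37  <struct: MUL busy until I5 writes@30>
7) issue 38, read 39, done 43, write 44  <struct: MUL busy until I6 writes@37>
8) issue 39, read 40, done 48, write 49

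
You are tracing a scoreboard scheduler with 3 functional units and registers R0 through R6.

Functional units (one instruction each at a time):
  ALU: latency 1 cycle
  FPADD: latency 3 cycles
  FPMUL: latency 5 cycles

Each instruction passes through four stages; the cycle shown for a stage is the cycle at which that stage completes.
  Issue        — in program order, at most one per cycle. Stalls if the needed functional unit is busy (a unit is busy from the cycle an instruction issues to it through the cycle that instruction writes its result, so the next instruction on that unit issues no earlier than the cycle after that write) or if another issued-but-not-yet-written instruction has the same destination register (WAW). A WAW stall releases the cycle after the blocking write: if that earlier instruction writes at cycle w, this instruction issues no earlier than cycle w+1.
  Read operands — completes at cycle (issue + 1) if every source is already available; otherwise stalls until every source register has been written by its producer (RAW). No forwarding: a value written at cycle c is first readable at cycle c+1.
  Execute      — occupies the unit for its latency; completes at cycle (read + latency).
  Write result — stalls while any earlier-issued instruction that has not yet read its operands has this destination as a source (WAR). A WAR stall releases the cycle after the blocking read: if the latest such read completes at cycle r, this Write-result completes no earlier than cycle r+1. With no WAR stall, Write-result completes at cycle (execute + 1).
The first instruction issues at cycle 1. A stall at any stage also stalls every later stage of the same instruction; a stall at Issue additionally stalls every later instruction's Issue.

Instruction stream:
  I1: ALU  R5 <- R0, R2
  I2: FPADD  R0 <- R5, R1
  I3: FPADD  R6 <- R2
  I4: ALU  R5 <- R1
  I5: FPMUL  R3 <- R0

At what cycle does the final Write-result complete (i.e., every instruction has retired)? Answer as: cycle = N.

cycle = 19

1) issue 1, read 2, done 3, write 4
2) issue 2, read 5, done 8, write 9  <RAW R5: wait I1 write@4>
3) issue 10, read 11, done 14, write 15  <struct: FPADD busy until I2 writes@9>
4) issue 11, read 12, done 13, write 14
5) issue 12, read 13, done 18, write 19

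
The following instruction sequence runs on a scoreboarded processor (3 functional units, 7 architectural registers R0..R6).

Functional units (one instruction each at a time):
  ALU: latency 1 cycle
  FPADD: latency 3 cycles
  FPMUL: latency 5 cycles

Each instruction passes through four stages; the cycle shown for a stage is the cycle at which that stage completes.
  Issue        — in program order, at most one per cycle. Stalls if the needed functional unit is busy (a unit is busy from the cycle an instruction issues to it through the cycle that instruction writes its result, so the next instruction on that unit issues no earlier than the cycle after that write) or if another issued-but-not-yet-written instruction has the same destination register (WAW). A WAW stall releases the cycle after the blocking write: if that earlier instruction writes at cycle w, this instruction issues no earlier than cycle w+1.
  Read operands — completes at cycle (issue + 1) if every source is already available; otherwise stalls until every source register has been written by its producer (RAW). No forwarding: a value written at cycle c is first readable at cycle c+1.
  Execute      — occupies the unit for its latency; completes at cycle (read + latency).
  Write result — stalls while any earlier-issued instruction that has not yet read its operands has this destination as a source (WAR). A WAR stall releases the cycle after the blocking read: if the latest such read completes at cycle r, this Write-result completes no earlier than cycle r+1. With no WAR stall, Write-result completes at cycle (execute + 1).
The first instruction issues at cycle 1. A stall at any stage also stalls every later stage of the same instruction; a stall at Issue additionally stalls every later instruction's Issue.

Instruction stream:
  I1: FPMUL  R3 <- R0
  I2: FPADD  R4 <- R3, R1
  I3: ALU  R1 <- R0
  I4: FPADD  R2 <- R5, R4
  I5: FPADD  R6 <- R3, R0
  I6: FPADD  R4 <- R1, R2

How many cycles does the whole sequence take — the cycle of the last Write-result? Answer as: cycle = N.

cycle = 31

t=1  I1→FPMUL
t=2  I1 RO, I2→FPADD
t=3  I3→ALU
t=4  I3 RO
t=5  I3 EX
t=7  I1 EX
t=8  I1 WR R3
t=9  I2 RO
t=10  I3 WR R1
t=12  I2 EX
t=13  I2 WR R4
t=14  I4→FPADD
t=15  I4 RO
t=18  I4 EX
t=19  I4 WR R2
t=20  I5→FPADD
t=21  I5 RO
t=24  I5 EX
t=25  I5 WR R6
t=26  I6→FPADD
t=27  I6 RO
t=30  I6 EX
t=31  I6 WR R4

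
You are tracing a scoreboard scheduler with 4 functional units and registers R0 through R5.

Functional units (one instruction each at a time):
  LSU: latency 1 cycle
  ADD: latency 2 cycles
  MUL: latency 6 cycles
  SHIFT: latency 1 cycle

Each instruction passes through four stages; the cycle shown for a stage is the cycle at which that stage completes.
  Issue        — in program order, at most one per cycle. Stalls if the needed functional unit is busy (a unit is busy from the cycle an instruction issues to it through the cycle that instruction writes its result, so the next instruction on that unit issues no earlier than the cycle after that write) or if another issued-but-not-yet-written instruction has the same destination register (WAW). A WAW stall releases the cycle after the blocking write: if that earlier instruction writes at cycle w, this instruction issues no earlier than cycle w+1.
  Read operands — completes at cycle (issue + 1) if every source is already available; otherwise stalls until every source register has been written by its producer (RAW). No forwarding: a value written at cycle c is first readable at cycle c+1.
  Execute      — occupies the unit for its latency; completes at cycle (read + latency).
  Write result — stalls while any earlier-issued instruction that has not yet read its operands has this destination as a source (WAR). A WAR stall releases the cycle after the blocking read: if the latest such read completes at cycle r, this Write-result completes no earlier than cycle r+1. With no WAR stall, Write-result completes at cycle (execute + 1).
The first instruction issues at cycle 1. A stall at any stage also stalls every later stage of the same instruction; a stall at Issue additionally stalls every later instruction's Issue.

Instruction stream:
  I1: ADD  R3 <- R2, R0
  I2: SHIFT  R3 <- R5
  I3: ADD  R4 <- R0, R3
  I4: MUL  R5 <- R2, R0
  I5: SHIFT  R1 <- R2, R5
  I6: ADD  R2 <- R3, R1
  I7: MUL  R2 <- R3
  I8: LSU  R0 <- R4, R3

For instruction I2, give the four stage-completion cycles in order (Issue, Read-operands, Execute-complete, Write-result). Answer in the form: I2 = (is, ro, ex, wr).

I2 = (6, 7, 8, 9)

I1: IS=1 RO=2 EX=4 WR=5
I2: IS=6 RO=7 EX=8 WR=9  [WAW R3: wait I1 write@5]
I3: IS=7 RO=10 EX=12 WR=13  [RAW R3: wait I2 write@9]
I4: IS=8 RO=9 EX=15 WR=16
I5: IS=10 RO=17 EX=18 WR=19  [struct: SHIFT busy until I2 writes@9; RAW R5: wait I4 write@16]
I6: IS=14 RO=20 EX=22 WR=23  [struct: ADD busy until I3 writes@13; RAW R1: wait I5 write@19]
I7: IS=24 RO=25 EX=31 WR=32  [WAW R2: wait I6 write@23]
I8: IS=25 RO=26 EX=27 WR=28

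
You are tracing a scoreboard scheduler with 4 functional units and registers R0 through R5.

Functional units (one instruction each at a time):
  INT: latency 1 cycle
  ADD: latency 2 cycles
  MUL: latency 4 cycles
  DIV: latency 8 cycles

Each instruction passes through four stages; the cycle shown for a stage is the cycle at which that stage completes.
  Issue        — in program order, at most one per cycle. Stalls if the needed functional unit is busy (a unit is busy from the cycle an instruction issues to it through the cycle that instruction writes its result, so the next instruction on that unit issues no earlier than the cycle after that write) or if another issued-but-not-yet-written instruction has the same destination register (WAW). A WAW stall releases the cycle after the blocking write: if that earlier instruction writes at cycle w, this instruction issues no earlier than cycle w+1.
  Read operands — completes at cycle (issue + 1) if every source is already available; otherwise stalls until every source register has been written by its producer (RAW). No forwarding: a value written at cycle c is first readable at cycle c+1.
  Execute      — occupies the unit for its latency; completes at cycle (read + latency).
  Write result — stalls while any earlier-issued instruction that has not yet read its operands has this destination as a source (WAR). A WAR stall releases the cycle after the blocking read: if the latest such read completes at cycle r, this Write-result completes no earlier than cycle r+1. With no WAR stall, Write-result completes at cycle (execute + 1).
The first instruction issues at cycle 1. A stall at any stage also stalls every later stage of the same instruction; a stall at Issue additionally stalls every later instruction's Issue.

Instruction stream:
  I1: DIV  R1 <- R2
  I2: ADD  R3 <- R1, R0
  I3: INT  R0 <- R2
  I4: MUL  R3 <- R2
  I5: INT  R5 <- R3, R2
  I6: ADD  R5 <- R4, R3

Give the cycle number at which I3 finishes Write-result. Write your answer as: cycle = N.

cycle = 13

c1: I1 issues→DIV
c2: I1 reads · I2 issues→ADD
c3: I3 issues→INT
c4: I3 reads
c5: I3 exec-done
c10: I1 exec-done
c11: I1 writes R1
c12: I2 reads
c13: I3 writes R0
c14: I2 exec-done
c15: I2 writes R3
c16: I4 issues→MUL
c17: I4 reads · I5 issues→INT
c21: I4 exec-done
c22: I4 writes R3
c23: I5 reads
c24: I5 exec-done
c25: I5 writes R5
c26: I6 issues→ADD
c27: I6 reads
c29: I6 exec-done
c30: I6 writes R5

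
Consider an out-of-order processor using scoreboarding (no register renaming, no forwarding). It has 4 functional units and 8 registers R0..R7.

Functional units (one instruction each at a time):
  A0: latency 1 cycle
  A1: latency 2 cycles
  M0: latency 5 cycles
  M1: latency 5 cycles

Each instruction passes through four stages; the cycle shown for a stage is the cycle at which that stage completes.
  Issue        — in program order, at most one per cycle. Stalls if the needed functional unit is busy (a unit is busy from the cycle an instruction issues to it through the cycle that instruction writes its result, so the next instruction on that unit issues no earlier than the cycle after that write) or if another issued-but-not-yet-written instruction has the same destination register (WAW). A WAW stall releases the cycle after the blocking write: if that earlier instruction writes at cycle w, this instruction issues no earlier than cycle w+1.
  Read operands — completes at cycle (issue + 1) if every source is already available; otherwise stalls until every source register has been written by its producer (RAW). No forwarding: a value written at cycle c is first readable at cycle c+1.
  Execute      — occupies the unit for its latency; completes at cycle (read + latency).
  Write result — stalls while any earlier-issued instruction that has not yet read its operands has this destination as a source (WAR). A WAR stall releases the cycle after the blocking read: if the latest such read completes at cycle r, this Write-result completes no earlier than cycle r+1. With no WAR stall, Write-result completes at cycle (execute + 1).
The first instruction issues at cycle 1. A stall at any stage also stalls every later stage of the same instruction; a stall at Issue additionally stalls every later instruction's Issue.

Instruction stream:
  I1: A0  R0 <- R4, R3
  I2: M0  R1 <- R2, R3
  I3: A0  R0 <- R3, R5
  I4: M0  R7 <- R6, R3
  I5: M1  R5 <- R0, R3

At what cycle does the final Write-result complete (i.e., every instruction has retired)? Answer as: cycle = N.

cycle = 18

  I1 | 1 | 2 | 3 | 4
  I2 | 2 | 3 | 8 | 9
  I3 | 5 | 6 | 7 | 8   struct: A0 busy until I1 writes@4
  I4 | 10 | 11 | 16 | 17   struct: M0 busy until I2 writes@9
  I5 | 11 | 12 | 17 | 18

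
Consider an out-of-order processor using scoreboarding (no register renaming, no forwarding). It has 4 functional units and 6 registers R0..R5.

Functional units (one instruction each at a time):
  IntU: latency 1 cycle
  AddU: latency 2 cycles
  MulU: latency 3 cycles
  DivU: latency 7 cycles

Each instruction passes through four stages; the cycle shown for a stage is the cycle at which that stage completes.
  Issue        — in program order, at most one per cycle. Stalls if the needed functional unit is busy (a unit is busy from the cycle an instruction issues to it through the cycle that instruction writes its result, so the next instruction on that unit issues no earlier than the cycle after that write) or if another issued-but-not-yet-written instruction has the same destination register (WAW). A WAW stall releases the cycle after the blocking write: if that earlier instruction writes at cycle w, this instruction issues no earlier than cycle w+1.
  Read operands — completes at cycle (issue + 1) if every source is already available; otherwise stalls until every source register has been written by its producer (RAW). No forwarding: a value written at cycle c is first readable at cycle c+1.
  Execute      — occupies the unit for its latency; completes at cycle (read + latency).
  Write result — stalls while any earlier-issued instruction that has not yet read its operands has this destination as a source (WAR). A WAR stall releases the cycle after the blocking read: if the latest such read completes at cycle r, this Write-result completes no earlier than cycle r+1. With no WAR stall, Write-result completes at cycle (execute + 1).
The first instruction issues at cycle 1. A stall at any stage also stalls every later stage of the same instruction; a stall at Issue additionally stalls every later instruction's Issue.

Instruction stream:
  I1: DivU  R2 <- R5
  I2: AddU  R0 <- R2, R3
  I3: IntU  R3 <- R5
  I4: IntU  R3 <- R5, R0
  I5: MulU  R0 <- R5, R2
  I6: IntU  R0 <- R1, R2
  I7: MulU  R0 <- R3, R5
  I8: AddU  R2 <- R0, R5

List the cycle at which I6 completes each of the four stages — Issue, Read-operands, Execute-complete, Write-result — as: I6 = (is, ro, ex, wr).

[1] I1 dispatched to DivU
[2] I1 operands ready | I2 dispatched to AddU
[3] I3 dispatched to IntU
[4] I3 operands ready
[5] I3 complete
[9] I1 complete
[10] R2←I1
[11] I2 operands ready
[12] R3←I3
[13] I2 complete | I4 dispatched to IntU
[14] R0←I2
[15] I4 operands ready | I5 dispatched to MulU
[16] I4 complete | I5 operands ready
[17] R3←I4
[19] I5 complete
[20] R0←I5
[21] I6 dispatched to IntU
[22] I6 operands ready
[23] I6 complete
[24] R0←I6
[25] I7 dispatched to MulU
[26] I7 operands ready | I8 dispatched to AddU
[29] I7 complete
[30] R0←I7
[31] I8 operands ready
[33] I8 complete
[34] R2←I8

I6 = (21, 22, 23, 24)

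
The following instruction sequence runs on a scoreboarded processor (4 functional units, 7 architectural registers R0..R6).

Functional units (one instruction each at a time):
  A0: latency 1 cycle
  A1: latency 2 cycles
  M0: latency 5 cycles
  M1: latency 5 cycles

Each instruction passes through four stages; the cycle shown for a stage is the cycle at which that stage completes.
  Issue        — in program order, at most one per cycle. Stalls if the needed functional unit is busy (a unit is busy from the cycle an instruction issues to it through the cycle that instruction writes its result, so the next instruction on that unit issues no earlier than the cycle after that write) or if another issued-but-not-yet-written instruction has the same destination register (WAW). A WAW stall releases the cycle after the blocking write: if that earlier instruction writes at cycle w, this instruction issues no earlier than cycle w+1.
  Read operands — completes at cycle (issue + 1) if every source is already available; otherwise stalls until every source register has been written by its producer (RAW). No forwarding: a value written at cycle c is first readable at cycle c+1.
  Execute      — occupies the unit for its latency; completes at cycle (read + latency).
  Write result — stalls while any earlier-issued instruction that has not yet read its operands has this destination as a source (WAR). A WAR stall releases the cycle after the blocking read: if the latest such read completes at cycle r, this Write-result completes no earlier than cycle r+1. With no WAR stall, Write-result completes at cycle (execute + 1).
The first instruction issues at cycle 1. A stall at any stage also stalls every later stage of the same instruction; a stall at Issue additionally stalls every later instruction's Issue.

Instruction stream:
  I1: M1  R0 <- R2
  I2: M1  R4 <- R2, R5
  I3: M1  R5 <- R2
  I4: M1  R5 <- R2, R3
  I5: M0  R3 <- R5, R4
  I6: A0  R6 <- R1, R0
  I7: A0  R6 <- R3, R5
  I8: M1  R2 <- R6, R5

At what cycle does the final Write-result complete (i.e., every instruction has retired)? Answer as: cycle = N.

t=1  I1 issues→M1
t=2  I1 reads
t=7  I1 exec-done
t=8  I1 writes R0
t=9  I2 issues→M1
t=10  I2 reads
t=15  I2 exec-done
t=16  I2 writes R4
t=17  I3 issues→M1
t=18  I3 reads
t=23  I3 exec-done
t=24  I3 writes R5
t=25  I4 issues→M1
t=26  I4 reads; I5 issues→M0
t=27  I6 issues→A0
t=28  I6 reads
t=29  I6 exec-done
t=30  I6 writes R6
t=31  I4 exec-done; I7 issues→A0
t=32  I4 writes R5
t=33  I5 reads; I8 issues→M1
t=38  I5 exec-done
t=39  I5 writes R3
t=40  I7 reads
t=41  I7 exec-done
t=42  I7 writes R6
t=43  I8 reads
t=48  I8 exec-done
t=49  I8 writes R2

cycle = 49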